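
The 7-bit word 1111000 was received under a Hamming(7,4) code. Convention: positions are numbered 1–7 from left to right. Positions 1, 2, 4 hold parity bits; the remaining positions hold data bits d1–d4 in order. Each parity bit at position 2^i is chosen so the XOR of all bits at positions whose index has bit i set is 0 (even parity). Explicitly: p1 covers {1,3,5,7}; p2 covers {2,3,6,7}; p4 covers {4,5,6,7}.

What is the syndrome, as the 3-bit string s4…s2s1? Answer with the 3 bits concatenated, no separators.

100

s1 (pos 1,3,5,7): 1⊕1⊕0⊕0 = 0
s2 (pos 2,3,6,7): 1⊕1⊕0⊕0 = 0
s4 (pos 4,5,6,7): 1⊕0⊕0⊕0 = 1
Syndrome s4…s1 = 100 → error at position 4.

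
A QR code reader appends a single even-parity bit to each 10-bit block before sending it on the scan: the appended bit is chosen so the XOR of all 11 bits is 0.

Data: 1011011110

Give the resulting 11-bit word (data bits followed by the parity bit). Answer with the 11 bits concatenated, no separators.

XOR of the 10 data bits: 1⊕0⊕1⊕1⊕0⊕1⊕1⊕1⊕1⊕0 = 1
Parity bit = 1 (so all 11 bits XOR to 0).

10110111101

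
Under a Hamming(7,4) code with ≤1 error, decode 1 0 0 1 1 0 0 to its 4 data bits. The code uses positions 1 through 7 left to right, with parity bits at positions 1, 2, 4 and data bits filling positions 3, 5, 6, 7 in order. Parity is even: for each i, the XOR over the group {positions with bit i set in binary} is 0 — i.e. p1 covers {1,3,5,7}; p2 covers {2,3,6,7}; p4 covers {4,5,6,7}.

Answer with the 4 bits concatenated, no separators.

s1 (pos 1,3,5,7): 1⊕0⊕1⊕0 = 0
s2 (pos 2,3,6,7): 0⊕0⊕0⊕0 = 0
s4 (pos 4,5,6,7): 1⊕1⊕0⊕0 = 0
Syndrome s4…s1 = 000 → no error.
Read data bits from positions 3,5,6,7: 0100

0100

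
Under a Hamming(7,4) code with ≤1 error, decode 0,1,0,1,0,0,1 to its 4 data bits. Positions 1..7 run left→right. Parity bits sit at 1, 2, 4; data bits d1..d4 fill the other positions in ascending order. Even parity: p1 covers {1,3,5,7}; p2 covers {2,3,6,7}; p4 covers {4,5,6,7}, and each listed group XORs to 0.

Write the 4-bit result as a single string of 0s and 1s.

0001

s1 (pos 1,3,5,7): 0⊕0⊕0⊕1 = 1
s2 (pos 2,3,6,7): 1⊕0⊕0⊕1 = 0
s4 (pos 4,5,6,7): 1⊕0⊕0⊕1 = 0
Syndrome s4…s1 = 001 → error at position 1.
Flip position 1: 0101001 → 1101001
Read data bits from positions 3,5,6,7: 0001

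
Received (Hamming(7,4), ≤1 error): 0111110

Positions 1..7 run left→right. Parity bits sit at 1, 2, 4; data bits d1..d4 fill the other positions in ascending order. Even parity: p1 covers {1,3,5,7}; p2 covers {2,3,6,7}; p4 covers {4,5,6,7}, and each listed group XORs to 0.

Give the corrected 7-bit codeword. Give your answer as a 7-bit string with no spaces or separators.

0111100

s1 (pos 1,3,5,7): 0⊕1⊕1⊕0 = 0
s2 (pos 2,3,6,7): 1⊕1⊕1⊕0 = 1
s4 (pos 4,5,6,7): 1⊕1⊕1⊕0 = 1
Syndrome s4…s1 = 110 → error at position 6.
Flip position 6: 0111110 → 0111100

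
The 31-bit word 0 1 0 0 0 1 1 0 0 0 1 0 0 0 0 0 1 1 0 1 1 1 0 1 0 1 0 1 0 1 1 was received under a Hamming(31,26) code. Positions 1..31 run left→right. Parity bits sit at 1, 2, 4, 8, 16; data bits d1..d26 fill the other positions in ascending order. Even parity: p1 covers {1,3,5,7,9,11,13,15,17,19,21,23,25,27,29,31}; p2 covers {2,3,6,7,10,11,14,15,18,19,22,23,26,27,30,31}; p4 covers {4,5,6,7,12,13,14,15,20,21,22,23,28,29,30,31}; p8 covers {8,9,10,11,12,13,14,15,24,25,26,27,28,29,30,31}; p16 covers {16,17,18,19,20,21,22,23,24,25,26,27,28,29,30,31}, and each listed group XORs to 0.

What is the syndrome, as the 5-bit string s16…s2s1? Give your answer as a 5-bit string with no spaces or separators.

s1 (pos 1,3,5,7,9,11,13,15,17,19,21,23,25,27,29,31): 0⊕0⊕0⊕1⊕0⊕1⊕0⊕0⊕1⊕0⊕1⊕0⊕0⊕0⊕0⊕1 = 1
s2 (pos 2,3,6,7,10,11,14,15,18,19,22,23,26,27,30,31): 1⊕0⊕1⊕1⊕0⊕1⊕0⊕0⊕1⊕0⊕1⊕0⊕1⊕0⊕1⊕1 = 1
s4 (pos 4,5,6,7,12,13,14,15,20,21,22,23,28,29,30,31): 0⊕0⊕1⊕1⊕0⊕0⊕0⊕0⊕1⊕1⊕1⊕0⊕1⊕0⊕1⊕1 = 0
s8 (pos 8,9,10,11,12,13,14,15,24,25,26,27,28,29,30,31): 0⊕0⊕0⊕1⊕0⊕0⊕0⊕0⊕1⊕0⊕1⊕0⊕1⊕0⊕1⊕1 = 0
s16 (pos 16,17,18,19,20,21,22,23,24,25,26,27,28,29,30,31): 0⊕1⊕1⊕0⊕1⊕1⊕1⊕0⊕1⊕0⊕1⊕0⊕1⊕0⊕1⊕1 = 0
Syndrome s16…s1 = 00011 → error at position 3.

00011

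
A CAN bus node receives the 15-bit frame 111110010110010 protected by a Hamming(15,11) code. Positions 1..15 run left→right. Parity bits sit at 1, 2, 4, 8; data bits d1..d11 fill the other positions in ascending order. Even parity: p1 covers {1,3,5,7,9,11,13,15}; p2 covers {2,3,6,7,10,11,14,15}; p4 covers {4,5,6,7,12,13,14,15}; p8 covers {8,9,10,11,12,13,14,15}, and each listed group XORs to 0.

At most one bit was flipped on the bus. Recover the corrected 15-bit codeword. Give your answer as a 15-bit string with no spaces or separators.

111111010110010

s1 (pos 1,3,5,7,9,11,13,15): 1⊕1⊕1⊕0⊕0⊕1⊕0⊕0 = 0
s2 (pos 2,3,6,7,10,11,14,15): 1⊕1⊕0⊕0⊕1⊕1⊕1⊕0 = 1
s4 (pos 4,5,6,7,12,13,14,15): 1⊕1⊕0⊕0⊕0⊕0⊕1⊕0 = 1
s8 (pos 8,9,10,11,12,13,14,15): 1⊕0⊕1⊕1⊕0⊕0⊕1⊕0 = 0
Syndrome s8…s1 = 0110 → error at position 6.
Flip position 6: 111110010110010 → 111111010110010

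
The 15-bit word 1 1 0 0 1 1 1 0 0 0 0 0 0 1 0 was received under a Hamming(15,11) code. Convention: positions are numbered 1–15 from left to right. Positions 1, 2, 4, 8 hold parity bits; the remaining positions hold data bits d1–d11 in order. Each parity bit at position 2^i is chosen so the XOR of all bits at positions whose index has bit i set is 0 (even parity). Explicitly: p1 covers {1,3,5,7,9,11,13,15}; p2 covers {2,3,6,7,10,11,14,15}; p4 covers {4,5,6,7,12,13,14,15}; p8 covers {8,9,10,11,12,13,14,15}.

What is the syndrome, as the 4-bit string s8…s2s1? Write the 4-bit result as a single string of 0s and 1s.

1001

s1 (pos 1,3,5,7,9,11,13,15): 1⊕0⊕1⊕1⊕0⊕0⊕0⊕0 = 1
s2 (pos 2,3,6,7,10,11,14,15): 1⊕0⊕1⊕1⊕0⊕0⊕1⊕0 = 0
s4 (pos 4,5,6,7,12,13,14,15): 0⊕1⊕1⊕1⊕0⊕0⊕1⊕0 = 0
s8 (pos 8,9,10,11,12,13,14,15): 0⊕0⊕0⊕0⊕0⊕0⊕1⊕0 = 1
Syndrome s8…s1 = 1001 → error at position 9.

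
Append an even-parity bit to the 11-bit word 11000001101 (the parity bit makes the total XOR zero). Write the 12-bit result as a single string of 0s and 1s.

110000011011

XOR of the 11 data bits: 1⊕1⊕0⊕0⊕0⊕0⊕0⊕1⊕1⊕0⊕1 = 1
Parity bit = 1 (so all 12 bits XOR to 0).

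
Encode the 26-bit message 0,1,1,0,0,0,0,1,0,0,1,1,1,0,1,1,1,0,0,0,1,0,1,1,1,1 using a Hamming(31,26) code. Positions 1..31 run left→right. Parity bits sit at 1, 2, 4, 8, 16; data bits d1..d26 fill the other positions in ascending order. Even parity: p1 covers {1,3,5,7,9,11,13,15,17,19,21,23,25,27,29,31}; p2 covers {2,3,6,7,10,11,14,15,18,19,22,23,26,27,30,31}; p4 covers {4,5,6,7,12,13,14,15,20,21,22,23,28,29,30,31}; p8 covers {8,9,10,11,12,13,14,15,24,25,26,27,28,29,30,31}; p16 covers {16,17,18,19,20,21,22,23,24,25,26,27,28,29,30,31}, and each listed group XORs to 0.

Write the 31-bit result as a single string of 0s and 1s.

Place data at non-parity positions: p1 p2 0 p4 1 1 0 p8 0 0 0 1 0 0 1 p16 1 1 0 1 1 1 0 0 0 1 0 1 1 1 1
p1 (pos 1,3,5,7,9,11,13,15,17,19,21,23,25,27,29,31): XOR of data positions = 0⊕1⊕0⊕0⊕0⊕0⊕1⊕1⊕0⊕1⊕0⊕0⊕0⊕1⊕1 = 0
p2 (pos 2,3,6,7,10,11,14,15,18,19,22,23,26,27,30,31): XOR of data positions = 0⊕1⊕0⊕0⊕0⊕0⊕1⊕1⊕0⊕1⊕0⊕1⊕0⊕1⊕1 = 1
p4 (pos 4,5,6,7,12,13,14,15,20,21,22,23,28,29,30,31): XOR of data positions = 1⊕1⊕0⊕1⊕0⊕0⊕1⊕1⊕1⊕1⊕0⊕1⊕1⊕1⊕1 = 1
p8 (pos 8,9,10,11,12,13,14,15,24,25,26,27,28,29,30,31): XOR of data positions = 0⊕0⊕0⊕1⊕0⊕0⊕1⊕0⊕0⊕1⊕0⊕1⊕1⊕1⊕1 = 1
p16 (pos 16,17,18,19,20,21,22,23,24,25,26,27,28,29,30,31): XOR of data positions = 1⊕1⊕0⊕1⊕1⊕1⊕0⊕0⊕0⊕1⊕0⊕1⊕1⊕1⊕1 = 0
Codeword: 0101110100010010110111000101111

0101110100010010110111000101111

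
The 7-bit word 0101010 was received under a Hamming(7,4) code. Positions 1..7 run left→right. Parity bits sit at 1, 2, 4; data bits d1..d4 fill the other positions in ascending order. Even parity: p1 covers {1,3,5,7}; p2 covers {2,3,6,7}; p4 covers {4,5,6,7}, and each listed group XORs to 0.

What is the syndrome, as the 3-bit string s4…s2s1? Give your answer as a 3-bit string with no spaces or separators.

000

s1 (pos 1,3,5,7): 0⊕0⊕0⊕0 = 0
s2 (pos 2,3,6,7): 1⊕0⊕1⊕0 = 0
s4 (pos 4,5,6,7): 1⊕0⊕1⊕0 = 0
Syndrome s4…s1 = 000 → no error.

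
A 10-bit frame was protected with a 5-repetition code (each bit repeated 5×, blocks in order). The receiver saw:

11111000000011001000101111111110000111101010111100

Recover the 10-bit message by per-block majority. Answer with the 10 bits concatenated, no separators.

Block 1 (11111): 5 ones → 1
Block 2 (00000): 0 ones → 0
Block 3 (00110): 2 ones → 0
Block 4 (01000): 1 one → 0
Block 5 (10111): 4 ones → 1
Block 6 (11111): 5 ones → 1
Block 7 (10000): 1 one → 0
Block 8 (11110): 4 ones → 1
Block 9 (10101): 3 ones → 1
Block 10 (11100): 3 ones → 1

1000110111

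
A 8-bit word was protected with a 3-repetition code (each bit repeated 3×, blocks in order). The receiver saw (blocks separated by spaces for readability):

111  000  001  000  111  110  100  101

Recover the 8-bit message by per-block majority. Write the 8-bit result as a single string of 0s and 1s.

10001101

Block 1 (111): 3 ones → 1
Block 2 (000): 0 ones → 0
Block 3 (001): 1 one → 0
Block 4 (000): 0 ones → 0
Block 5 (111): 3 ones → 1
Block 6 (110): 2 ones → 1
Block 7 (100): 1 one → 0
Block 8 (101): 2 ones → 1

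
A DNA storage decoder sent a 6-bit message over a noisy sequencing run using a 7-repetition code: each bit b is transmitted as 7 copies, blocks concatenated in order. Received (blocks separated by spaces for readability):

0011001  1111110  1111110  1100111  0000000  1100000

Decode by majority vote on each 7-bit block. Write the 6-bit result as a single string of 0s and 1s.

Block 1 (0011001): 3 ones → 0
Block 2 (1111110): 6 ones → 1
Block 3 (1111110): 6 ones → 1
Block 4 (1100111): 5 ones → 1
Block 5 (0000000): 0 ones → 0
Block 6 (1100000): 2 ones → 0

011100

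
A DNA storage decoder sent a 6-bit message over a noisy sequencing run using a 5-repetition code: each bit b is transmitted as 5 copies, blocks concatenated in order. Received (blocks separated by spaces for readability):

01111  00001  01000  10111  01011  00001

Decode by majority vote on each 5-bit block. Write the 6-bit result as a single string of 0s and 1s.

Block 1 (01111): 4 ones → 1
Block 2 (00001): 1 one → 0
Block 3 (01000): 1 one → 0
Block 4 (10111): 4 ones → 1
Block 5 (01011): 3 ones → 1
Block 6 (00001): 1 one → 0

100110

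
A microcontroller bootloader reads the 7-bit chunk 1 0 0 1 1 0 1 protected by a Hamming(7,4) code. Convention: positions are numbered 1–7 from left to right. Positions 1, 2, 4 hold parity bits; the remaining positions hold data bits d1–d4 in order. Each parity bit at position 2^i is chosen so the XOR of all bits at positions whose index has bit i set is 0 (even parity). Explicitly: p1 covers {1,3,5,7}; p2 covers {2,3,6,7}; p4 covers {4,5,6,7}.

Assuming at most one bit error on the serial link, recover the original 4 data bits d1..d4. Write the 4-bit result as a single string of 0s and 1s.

0100

s1 (pos 1,3,5,7): 1⊕0⊕1⊕1 = 1
s2 (pos 2,3,6,7): 0⊕0⊕0⊕1 = 1
s4 (pos 4,5,6,7): 1⊕1⊕0⊕1 = 1
Syndrome s4…s1 = 111 → error at position 7.
Flip position 7: 1001101 → 1001100
Read data bits from positions 3,5,6,7: 0100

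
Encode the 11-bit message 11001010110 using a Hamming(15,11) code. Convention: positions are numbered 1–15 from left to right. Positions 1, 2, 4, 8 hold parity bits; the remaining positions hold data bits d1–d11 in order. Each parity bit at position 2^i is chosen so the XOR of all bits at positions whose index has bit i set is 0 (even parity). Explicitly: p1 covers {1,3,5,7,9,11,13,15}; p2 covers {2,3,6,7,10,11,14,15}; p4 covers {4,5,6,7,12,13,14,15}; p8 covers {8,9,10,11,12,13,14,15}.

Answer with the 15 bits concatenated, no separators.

111110001010110

Place data at non-parity positions: p1 p2 1 p4 1 0 0 p8 1 0 1 0 1 1 0
p1 (pos 1,3,5,7,9,11,13,15): XOR of data positions = 1⊕1⊕0⊕1⊕1⊕1⊕0 = 1
p2 (pos 2,3,6,7,10,11,14,15): XOR of data positions = 1⊕0⊕0⊕0⊕1⊕1⊕0 = 1
p4 (pos 4,5,6,7,12,13,14,15): XOR of data positions = 1⊕0⊕0⊕0⊕1⊕1⊕0 = 1
p8 (pos 8,9,10,11,12,13,14,15): XOR of data positions = 1⊕0⊕1⊕0⊕1⊕1⊕0 = 0
Codeword: 111110001010110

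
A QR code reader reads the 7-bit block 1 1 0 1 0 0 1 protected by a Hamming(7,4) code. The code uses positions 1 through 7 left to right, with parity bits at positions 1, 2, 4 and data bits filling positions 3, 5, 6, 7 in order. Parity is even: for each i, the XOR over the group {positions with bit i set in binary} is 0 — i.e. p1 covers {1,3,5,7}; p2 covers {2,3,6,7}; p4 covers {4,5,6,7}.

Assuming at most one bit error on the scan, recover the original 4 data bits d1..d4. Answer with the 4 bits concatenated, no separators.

0001

s1 (pos 1,3,5,7): 1⊕0⊕0⊕1 = 0
s2 (pos 2,3,6,7): 1⊕0⊕0⊕1 = 0
s4 (pos 4,5,6,7): 1⊕0⊕0⊕1 = 0
Syndrome s4…s1 = 000 → no error.
Read data bits from positions 3,5,6,7: 0001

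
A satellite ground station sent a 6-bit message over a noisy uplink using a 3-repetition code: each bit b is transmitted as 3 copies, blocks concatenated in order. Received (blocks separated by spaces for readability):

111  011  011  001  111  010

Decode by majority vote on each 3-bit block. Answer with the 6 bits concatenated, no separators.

Block 1 (111): 3 ones → 1
Block 2 (011): 2 ones → 1
Block 3 (011): 2 ones → 1
Block 4 (001): 1 one → 0
Block 5 (111): 3 ones → 1
Block 6 (010): 1 one → 0

111010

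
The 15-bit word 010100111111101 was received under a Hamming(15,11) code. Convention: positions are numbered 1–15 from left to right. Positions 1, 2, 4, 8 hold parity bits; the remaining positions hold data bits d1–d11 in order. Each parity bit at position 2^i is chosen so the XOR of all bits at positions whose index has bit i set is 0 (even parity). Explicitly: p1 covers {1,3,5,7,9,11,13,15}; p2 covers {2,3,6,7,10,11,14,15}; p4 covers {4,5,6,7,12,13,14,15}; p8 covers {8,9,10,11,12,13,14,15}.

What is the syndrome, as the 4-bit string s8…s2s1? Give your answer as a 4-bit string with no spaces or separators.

s1 (pos 1,3,5,7,9,11,13,15): 0⊕0⊕0⊕1⊕1⊕1⊕1⊕1 = 1
s2 (pos 2,3,6,7,10,11,14,15): 1⊕0⊕0⊕1⊕1⊕1⊕0⊕1 = 1
s4 (pos 4,5,6,7,12,13,14,15): 1⊕0⊕0⊕1⊕1⊕1⊕0⊕1 = 1
s8 (pos 8,9,10,11,12,13,14,15): 1⊕1⊕1⊕1⊕1⊕1⊕0⊕1 = 1
Syndrome s8…s1 = 1111 → error at position 15.

1111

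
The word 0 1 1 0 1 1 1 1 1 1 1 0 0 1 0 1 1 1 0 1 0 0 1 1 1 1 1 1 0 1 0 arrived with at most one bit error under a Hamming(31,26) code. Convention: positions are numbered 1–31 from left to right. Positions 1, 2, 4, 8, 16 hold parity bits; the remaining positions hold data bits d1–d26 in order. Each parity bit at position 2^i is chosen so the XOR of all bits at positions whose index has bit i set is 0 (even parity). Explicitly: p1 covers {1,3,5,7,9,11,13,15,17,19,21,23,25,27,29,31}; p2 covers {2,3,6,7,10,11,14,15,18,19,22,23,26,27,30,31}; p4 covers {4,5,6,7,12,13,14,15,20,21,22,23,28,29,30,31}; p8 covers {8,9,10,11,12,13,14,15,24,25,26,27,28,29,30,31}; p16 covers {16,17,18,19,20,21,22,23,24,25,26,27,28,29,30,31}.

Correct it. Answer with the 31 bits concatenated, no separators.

s1 (pos 1,3,5,7,9,11,13,15,17,19,21,23,25,27,29,31): 0⊕1⊕1⊕1⊕1⊕1⊕0⊕0⊕1⊕0⊕0⊕1⊕1⊕1⊕0⊕0 = 1
s2 (pos 2,3,6,7,10,11,14,15,18,19,22,23,26,27,30,31): 1⊕1⊕1⊕1⊕1⊕1⊕1⊕0⊕1⊕0⊕0⊕1⊕1⊕1⊕1⊕0 = 0
s4 (pos 4,5,6,7,12,13,14,15,20,21,22,23,28,29,30,31): 0⊕1⊕1⊕1⊕0⊕0⊕1⊕0⊕1⊕0⊕0⊕1⊕1⊕0⊕1⊕0 = 0
s8 (pos 8,9,10,11,12,13,14,15,24,25,26,27,28,29,30,31): 1⊕1⊕1⊕1⊕0⊕0⊕1⊕0⊕1⊕1⊕1⊕1⊕1⊕0⊕1⊕0 = 1
s16 (pos 16,17,18,19,20,21,22,23,24,25,26,27,28,29,30,31): 1⊕1⊕1⊕0⊕1⊕0⊕0⊕1⊕1⊕1⊕1⊕1⊕1⊕0⊕1⊕0 = 1
Syndrome s16…s1 = 11001 → error at position 25.
Flip position 25: 0110111111100101110100111111010 → 0110111111100101110100110111010

0110111111100101110100110111010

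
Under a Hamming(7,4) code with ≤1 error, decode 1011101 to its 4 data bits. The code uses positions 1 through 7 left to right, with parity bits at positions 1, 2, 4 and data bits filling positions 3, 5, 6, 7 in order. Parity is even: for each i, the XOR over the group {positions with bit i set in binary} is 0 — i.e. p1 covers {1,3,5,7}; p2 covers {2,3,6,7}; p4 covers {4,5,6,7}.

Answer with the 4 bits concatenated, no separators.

s1 (pos 1,3,5,7): 1⊕1⊕1⊕1 = 0
s2 (pos 2,3,6,7): 0⊕1⊕0⊕1 = 0
s4 (pos 4,5,6,7): 1⊕1⊕0⊕1 = 1
Syndrome s4…s1 = 100 → error at position 4.
Flip position 4: 1011101 → 1010101
Read data bits from positions 3,5,6,7: 1101

1101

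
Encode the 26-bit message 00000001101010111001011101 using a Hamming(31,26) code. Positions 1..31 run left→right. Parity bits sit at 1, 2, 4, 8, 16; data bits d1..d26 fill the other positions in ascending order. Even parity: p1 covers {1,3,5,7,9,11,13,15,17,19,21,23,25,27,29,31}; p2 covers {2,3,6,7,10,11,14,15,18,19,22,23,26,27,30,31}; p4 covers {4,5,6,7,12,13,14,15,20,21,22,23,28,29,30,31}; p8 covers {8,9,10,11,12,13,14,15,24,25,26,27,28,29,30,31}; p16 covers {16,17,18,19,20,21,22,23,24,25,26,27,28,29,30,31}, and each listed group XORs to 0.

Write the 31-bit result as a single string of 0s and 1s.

1101000000011011010111001011101

Place data at non-parity positions: p1 p2 0 p4 0 0 0 p8 0 0 0 1 1 0 1 p16 0 1 0 1 1 1 0 0 1 0 1 1 1 0 1
p1 (pos 1,3,5,7,9,11,13,15,17,19,21,23,25,27,29,31): XOR of data positions = 0⊕0⊕0⊕0⊕0⊕1⊕1⊕0⊕0⊕1⊕0⊕1⊕1⊕1⊕1 = 1
p2 (pos 2,3,6,7,10,11,14,15,18,19,22,23,26,27,30,31): XOR of data positions = 0⊕0⊕0⊕0⊕0⊕0⊕1⊕1⊕0⊕1⊕0⊕0⊕1⊕0⊕1 = 1
p4 (pos 4,5,6,7,12,13,14,15,20,21,22,23,28,29,30,31): XOR of data positions = 0⊕0⊕0⊕1⊕1⊕0⊕1⊕1⊕1⊕1⊕0⊕1⊕1⊕0⊕1 = 1
p8 (pos 8,9,10,11,12,13,14,15,24,25,26,27,28,29,30,31): XOR of data positions = 0⊕0⊕0⊕1⊕1⊕0⊕1⊕0⊕1⊕0⊕1⊕1⊕1⊕0⊕1 = 0
p16 (pos 16,17,18,19,20,21,22,23,24,25,26,27,28,29,30,31): XOR of data positions = 0⊕1⊕0⊕1⊕1⊕1⊕0⊕0⊕1⊕0⊕1⊕1⊕1⊕0⊕1 = 1
Codeword: 1101000000011011010111001011101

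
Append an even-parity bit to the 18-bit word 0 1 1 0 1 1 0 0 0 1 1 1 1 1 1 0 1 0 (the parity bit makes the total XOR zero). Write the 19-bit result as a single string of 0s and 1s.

XOR of the 18 data bits: 0⊕1⊕1⊕0⊕1⊕1⊕0⊕0⊕0⊕1⊕1⊕1⊕1⊕1⊕1⊕0⊕1⊕0 = 1
Parity bit = 1 (so all 19 bits XOR to 0).

0110110001111110101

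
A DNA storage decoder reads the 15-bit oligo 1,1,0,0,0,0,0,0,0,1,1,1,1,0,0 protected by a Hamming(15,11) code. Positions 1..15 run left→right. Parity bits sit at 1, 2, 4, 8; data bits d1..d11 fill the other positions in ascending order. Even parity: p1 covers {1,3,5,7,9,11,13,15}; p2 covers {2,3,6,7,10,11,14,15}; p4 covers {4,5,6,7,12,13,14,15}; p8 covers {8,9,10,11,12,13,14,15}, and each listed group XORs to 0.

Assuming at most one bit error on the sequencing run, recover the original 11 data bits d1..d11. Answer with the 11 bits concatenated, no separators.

10000111100

s1 (pos 1,3,5,7,9,11,13,15): 1⊕0⊕0⊕0⊕0⊕1⊕1⊕0 = 1
s2 (pos 2,3,6,7,10,11,14,15): 1⊕0⊕0⊕0⊕1⊕1⊕0⊕0 = 1
s4 (pos 4,5,6,7,12,13,14,15): 0⊕0⊕0⊕0⊕1⊕1⊕0⊕0 = 0
s8 (pos 8,9,10,11,12,13,14,15): 0⊕0⊕1⊕1⊕1⊕1⊕0⊕0 = 0
Syndrome s8…s1 = 0011 → error at position 3.
Flip position 3: 110000000111100 → 111000000111100
Read data bits from positions 3,5,6,7,9,10,11,12,13,14,15: 10000111100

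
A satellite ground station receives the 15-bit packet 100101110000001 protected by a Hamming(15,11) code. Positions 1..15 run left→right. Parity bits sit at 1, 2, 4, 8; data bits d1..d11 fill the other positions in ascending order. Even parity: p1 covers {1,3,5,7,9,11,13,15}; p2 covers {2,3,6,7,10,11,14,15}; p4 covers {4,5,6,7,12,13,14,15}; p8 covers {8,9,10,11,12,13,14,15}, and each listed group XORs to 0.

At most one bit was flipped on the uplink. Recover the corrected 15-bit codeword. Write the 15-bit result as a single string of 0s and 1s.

101101110000001

s1 (pos 1,3,5,7,9,11,13,15): 1⊕0⊕0⊕1⊕0⊕0⊕0⊕1 = 1
s2 (pos 2,3,6,7,10,11,14,15): 0⊕0⊕1⊕1⊕0⊕0⊕0⊕1 = 1
s4 (pos 4,5,6,7,12,13,14,15): 1⊕0⊕1⊕1⊕0⊕0⊕0⊕1 = 0
s8 (pos 8,9,10,11,12,13,14,15): 1⊕0⊕0⊕0⊕0⊕0⊕0⊕1 = 0
Syndrome s8…s1 = 0011 → error at position 3.
Flip position 3: 100101110000001 → 101101110000001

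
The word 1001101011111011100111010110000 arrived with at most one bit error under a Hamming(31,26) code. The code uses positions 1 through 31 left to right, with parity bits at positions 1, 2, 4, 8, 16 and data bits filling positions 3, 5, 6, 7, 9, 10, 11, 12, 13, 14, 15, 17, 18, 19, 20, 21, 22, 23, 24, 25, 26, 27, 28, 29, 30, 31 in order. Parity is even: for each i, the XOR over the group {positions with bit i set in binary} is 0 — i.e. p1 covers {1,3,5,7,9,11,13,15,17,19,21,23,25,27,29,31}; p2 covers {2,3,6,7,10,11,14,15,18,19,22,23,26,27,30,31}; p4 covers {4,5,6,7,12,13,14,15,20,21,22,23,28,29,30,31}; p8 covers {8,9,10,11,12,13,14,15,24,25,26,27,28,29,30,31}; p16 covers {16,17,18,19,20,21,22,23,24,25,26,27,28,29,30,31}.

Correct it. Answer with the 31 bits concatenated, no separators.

1001101011111111100111010110000

s1 (pos 1,3,5,7,9,11,13,15,17,19,21,23,25,27,29,31): 1⊕0⊕1⊕1⊕1⊕1⊕1⊕1⊕1⊕0⊕1⊕0⊕0⊕1⊕0⊕0 = 0
s2 (pos 2,3,6,7,10,11,14,15,18,19,22,23,26,27,30,31): 0⊕0⊕0⊕1⊕1⊕1⊕0⊕1⊕0⊕0⊕1⊕0⊕1⊕1⊕0⊕0 = 1
s4 (pos 4,5,6,7,12,13,14,15,20,21,22,23,28,29,30,31): 1⊕1⊕0⊕1⊕1⊕1⊕0⊕1⊕1⊕1⊕1⊕0⊕0⊕0⊕0⊕0 = 1
s8 (pos 8,9,10,11,12,13,14,15,24,25,26,27,28,29,30,31): 0⊕1⊕1⊕1⊕1⊕1⊕0⊕1⊕1⊕0⊕1⊕1⊕0⊕0⊕0⊕0 = 1
s16 (pos 16,17,18,19,20,21,22,23,24,25,26,27,28,29,30,31): 1⊕1⊕0⊕0⊕1⊕1⊕1⊕0⊕1⊕0⊕1⊕1⊕0⊕0⊕0⊕0 = 0
Syndrome s16…s1 = 01110 → error at position 14.
Flip position 14: 1001101011111011100111010110000 → 1001101011111111100111010110000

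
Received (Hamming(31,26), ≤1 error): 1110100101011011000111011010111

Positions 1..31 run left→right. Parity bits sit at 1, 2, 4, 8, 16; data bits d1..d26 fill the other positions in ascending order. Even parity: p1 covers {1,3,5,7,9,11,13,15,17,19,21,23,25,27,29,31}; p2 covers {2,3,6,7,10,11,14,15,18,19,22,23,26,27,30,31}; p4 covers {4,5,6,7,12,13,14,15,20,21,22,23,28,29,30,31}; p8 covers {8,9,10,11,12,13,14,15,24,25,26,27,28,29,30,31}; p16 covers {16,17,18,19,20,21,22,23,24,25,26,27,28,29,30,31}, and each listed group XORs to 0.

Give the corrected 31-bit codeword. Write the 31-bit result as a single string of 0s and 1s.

s1 (pos 1,3,5,7,9,11,13,15,17,19,21,23,25,27,29,31): 1⊕1⊕1⊕0⊕0⊕0⊕1⊕1⊕0⊕0⊕1⊕0⊕1⊕1⊕1⊕1 = 0
s2 (pos 2,3,6,7,10,11,14,15,18,19,22,23,26,27,30,31): 1⊕1⊕0⊕0⊕1⊕0⊕0⊕1⊕0⊕0⊕1⊕0⊕0⊕1⊕1⊕1 = 0
s4 (pos 4,5,6,7,12,13,14,15,20,21,22,23,28,29,30,31): 0⊕1⊕0⊕0⊕1⊕1⊕0⊕1⊕1⊕1⊕1⊕0⊕0⊕1⊕1⊕1 = 0
s8 (pos 8,9,10,11,12,13,14,15,24,25,26,27,28,29,30,31): 1⊕0⊕1⊕0⊕1⊕1⊕0⊕1⊕1⊕1⊕0⊕1⊕0⊕1⊕1⊕1 = 1
s16 (pos 16,17,18,19,20,21,22,23,24,25,26,27,28,29,30,31): 1⊕0⊕0⊕0⊕1⊕1⊕1⊕0⊕1⊕1⊕0⊕1⊕0⊕1⊕1⊕1 = 0
Syndrome s16…s1 = 01000 → error at position 8.
Flip position 8: 1110100101011011000111011010111 → 1110100001011011000111011010111

1110100001011011000111011010111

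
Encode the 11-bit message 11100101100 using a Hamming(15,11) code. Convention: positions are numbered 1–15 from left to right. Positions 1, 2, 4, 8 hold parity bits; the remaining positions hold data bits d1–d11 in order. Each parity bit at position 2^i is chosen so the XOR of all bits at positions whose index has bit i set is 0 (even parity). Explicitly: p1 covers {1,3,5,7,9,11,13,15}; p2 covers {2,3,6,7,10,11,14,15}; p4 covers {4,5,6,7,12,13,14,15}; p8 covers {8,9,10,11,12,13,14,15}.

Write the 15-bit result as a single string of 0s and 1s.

Place data at non-parity positions: p1 p2 1 p4 1 1 0 p8 0 1 0 1 1 0 0
p1 (pos 1,3,5,7,9,11,13,15): XOR of data positions = 1⊕1⊕0⊕0⊕0⊕1⊕0 = 1
p2 (pos 2,3,6,7,10,11,14,15): XOR of data positions = 1⊕1⊕0⊕1⊕0⊕0⊕0 = 1
p4 (pos 4,5,6,7,12,13,14,15): XOR of data positions = 1⊕1⊕0⊕1⊕1⊕0⊕0 = 0
p8 (pos 8,9,10,11,12,13,14,15): XOR of data positions = 0⊕1⊕0⊕1⊕1⊕0⊕0 = 1
Codeword: 111011010101100

111011010101100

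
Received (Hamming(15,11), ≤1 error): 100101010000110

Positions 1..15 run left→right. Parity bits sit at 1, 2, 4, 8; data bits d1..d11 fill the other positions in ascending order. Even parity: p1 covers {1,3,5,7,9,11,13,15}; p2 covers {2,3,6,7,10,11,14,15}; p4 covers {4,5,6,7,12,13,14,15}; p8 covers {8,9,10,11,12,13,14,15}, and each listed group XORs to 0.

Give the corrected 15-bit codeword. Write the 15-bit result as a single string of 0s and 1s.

s1 (pos 1,3,5,7,9,11,13,15): 1⊕0⊕0⊕0⊕0⊕0⊕1⊕0 = 0
s2 (pos 2,3,6,7,10,11,14,15): 0⊕0⊕1⊕0⊕0⊕0⊕1⊕0 = 0
s4 (pos 4,5,6,7,12,13,14,15): 1⊕0⊕1⊕0⊕0⊕1⊕1⊕0 = 0
s8 (pos 8,9,10,11,12,13,14,15): 1⊕0⊕0⊕0⊕0⊕1⊕1⊕0 = 1
Syndrome s8…s1 = 1000 → error at position 8.
Flip position 8: 100101010000110 → 100101000000110

100101000000110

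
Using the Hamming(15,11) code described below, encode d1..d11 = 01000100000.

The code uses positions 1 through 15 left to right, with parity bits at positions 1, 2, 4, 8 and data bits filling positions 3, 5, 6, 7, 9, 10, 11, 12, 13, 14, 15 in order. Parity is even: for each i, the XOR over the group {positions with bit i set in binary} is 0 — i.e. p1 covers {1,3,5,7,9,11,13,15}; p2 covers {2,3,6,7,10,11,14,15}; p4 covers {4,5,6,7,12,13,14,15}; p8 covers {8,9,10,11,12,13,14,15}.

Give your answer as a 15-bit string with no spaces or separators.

110110010100000

Place data at non-parity positions: p1 p2 0 p4 1 0 0 p8 0 1 0 0 0 0 0
p1 (pos 1,3,5,7,9,11,13,15): XOR of data positions = 0⊕1⊕0⊕0⊕0⊕0⊕0 = 1
p2 (pos 2,3,6,7,10,11,14,15): XOR of data positions = 0⊕0⊕0⊕1⊕0⊕0⊕0 = 1
p4 (pos 4,5,6,7,12,13,14,15): XOR of data positions = 1⊕0⊕0⊕0⊕0⊕0⊕0 = 1
p8 (pos 8,9,10,11,12,13,14,15): XOR of data positions = 0⊕1⊕0⊕0⊕0⊕0⊕0 = 1
Codeword: 110110010100000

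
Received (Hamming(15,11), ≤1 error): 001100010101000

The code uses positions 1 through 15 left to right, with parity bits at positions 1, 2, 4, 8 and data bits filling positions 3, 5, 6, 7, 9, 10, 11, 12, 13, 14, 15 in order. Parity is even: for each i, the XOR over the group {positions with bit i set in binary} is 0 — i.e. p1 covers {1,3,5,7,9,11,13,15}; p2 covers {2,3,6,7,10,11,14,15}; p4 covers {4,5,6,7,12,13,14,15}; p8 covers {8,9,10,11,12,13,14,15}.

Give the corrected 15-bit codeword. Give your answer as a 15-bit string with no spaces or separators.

001100011101000

s1 (pos 1,3,5,7,9,11,13,15): 0⊕1⊕0⊕0⊕0⊕0⊕0⊕0 = 1
s2 (pos 2,3,6,7,10,11,14,15): 0⊕1⊕0⊕0⊕1⊕0⊕0⊕0 = 0
s4 (pos 4,5,6,7,12,13,14,15): 1⊕0⊕0⊕0⊕1⊕0⊕0⊕0 = 0
s8 (pos 8,9,10,11,12,13,14,15): 1⊕0⊕1⊕0⊕1⊕0⊕0⊕0 = 1
Syndrome s8…s1 = 1001 → error at position 9.
Flip position 9: 001100010101000 → 001100011101000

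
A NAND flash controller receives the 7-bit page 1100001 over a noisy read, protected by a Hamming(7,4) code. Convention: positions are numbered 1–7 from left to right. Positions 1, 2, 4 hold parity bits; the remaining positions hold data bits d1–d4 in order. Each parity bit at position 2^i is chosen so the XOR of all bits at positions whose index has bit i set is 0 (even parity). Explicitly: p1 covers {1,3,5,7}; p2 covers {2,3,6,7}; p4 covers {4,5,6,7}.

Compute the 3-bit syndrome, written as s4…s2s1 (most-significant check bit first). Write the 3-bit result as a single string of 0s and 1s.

100

s1 (pos 1,3,5,7): 1⊕0⊕0⊕1 = 0
s2 (pos 2,3,6,7): 1⊕0⊕0⊕1 = 0
s4 (pos 4,5,6,7): 0⊕0⊕0⊕1 = 1
Syndrome s4…s1 = 100 → error at position 4.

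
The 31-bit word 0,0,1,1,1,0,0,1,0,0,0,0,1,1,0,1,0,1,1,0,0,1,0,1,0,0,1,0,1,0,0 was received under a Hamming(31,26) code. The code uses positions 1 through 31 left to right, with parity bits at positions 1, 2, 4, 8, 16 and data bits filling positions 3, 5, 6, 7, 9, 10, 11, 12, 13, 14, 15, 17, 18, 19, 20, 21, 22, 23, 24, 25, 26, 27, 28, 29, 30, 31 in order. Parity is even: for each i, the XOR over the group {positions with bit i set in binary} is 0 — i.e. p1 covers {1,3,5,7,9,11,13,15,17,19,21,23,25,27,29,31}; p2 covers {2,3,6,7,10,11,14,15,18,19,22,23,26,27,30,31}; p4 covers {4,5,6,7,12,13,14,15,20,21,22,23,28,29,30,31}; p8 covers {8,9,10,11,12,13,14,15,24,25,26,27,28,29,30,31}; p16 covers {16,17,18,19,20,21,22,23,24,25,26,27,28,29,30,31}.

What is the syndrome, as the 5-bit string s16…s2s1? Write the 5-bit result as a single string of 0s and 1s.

10000

s1 (pos 1,3,5,7,9,11,13,15,17,19,21,23,25,27,29,31): 0⊕1⊕1⊕0⊕0⊕0⊕1⊕0⊕0⊕1⊕0⊕0⊕0⊕1⊕1⊕0 = 0
s2 (pos 2,3,6,7,10,11,14,15,18,19,22,23,26,27,30,31): 0⊕1⊕0⊕0⊕0⊕0⊕1⊕0⊕1⊕1⊕1⊕0⊕0⊕1⊕0⊕0 = 0
s4 (pos 4,5,6,7,12,13,14,15,20,21,22,23,28,29,30,31): 1⊕1⊕0⊕0⊕0⊕1⊕1⊕0⊕0⊕0⊕1⊕0⊕0⊕1⊕0⊕0 = 0
s8 (pos 8,9,10,11,12,13,14,15,24,25,26,27,28,29,30,31): 1⊕0⊕0⊕0⊕0⊕1⊕1⊕0⊕1⊕0⊕0⊕1⊕0⊕1⊕0⊕0 = 0
s16 (pos 16,17,18,19,20,21,22,23,24,25,26,27,28,29,30,31): 1⊕0⊕1⊕1⊕0⊕0⊕1⊕0⊕1⊕0⊕0⊕1⊕0⊕1⊕0⊕0 = 1
Syndrome s16…s1 = 10000 → error at position 16.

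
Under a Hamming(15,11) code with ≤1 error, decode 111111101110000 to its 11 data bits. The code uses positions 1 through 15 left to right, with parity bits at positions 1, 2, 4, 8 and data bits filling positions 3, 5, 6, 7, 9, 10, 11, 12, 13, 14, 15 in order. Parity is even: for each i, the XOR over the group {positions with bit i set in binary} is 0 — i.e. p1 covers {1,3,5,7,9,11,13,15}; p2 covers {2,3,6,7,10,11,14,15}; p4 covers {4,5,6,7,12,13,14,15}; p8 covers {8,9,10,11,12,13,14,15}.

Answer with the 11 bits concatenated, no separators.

s1 (pos 1,3,5,7,9,11,13,15): 1⊕1⊕1⊕1⊕1⊕1⊕0⊕0 = 0
s2 (pos 2,3,6,7,10,11,14,15): 1⊕1⊕1⊕1⊕1⊕1⊕0⊕0 = 0
s4 (pos 4,5,6,7,12,13,14,15): 1⊕1⊕1⊕1⊕0⊕0⊕0⊕0 = 0
s8 (pos 8,9,10,11,12,13,14,15): 0⊕1⊕1⊕1⊕0⊕0⊕0⊕0 = 1
Syndrome s8…s1 = 1000 → error at position 8.
Flip position 8: 111111101110000 → 111111111110000
Read data bits from positions 3,5,6,7,9,10,11,12,13,14,15: 11111110000

11111110000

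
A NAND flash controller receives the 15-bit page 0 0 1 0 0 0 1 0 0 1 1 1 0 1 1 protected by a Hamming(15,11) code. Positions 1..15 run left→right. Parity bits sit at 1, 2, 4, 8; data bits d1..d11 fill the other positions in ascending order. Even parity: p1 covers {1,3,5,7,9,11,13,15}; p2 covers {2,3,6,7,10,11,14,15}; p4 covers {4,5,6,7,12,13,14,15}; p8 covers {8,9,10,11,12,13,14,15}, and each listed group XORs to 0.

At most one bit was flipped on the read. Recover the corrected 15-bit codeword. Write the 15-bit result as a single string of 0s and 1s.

s1 (pos 1,3,5,7,9,11,13,15): 0⊕1⊕0⊕1⊕0⊕1⊕0⊕1 = 0
s2 (pos 2,3,6,7,10,11,14,15): 0⊕1⊕0⊕1⊕1⊕1⊕1⊕1 = 0
s4 (pos 4,5,6,7,12,13,14,15): 0⊕0⊕0⊕1⊕1⊕0⊕1⊕1 = 0
s8 (pos 8,9,10,11,12,13,14,15): 0⊕0⊕1⊕1⊕1⊕0⊕1⊕1 = 1
Syndrome s8…s1 = 1000 → error at position 8.
Flip position 8: 001000100111011 → 001000110111011

001000110111011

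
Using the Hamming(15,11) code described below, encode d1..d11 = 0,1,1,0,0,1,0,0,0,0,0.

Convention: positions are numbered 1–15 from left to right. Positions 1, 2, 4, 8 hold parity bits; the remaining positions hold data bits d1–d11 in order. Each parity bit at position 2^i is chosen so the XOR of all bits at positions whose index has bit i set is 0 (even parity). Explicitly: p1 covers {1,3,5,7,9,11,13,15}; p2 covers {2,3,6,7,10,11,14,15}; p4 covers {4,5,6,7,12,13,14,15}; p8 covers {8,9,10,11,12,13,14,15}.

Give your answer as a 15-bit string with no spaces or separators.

100011010100000

Place data at non-parity positions: p1 p2 0 p4 1 1 0 p8 0 1 0 0 0 0 0
p1 (pos 1,3,5,7,9,11,13,15): XOR of data positions = 0⊕1⊕0⊕0⊕0⊕0⊕0 = 1
p2 (pos 2,3,6,7,10,11,14,15): XOR of data positions = 0⊕1⊕0⊕1⊕0⊕0⊕0 = 0
p4 (pos 4,5,6,7,12,13,14,15): XOR of data positions = 1⊕1⊕0⊕0⊕0⊕0⊕0 = 0
p8 (pos 8,9,10,11,12,13,14,15): XOR of data positions = 0⊕1⊕0⊕0⊕0⊕0⊕0 = 1
Codeword: 100011010100000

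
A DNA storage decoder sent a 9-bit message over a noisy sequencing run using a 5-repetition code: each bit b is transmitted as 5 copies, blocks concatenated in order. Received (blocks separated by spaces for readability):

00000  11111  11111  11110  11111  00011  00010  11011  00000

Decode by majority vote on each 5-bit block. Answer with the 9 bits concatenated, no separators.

011110010

Block 1 (00000): 0 ones → 0
Block 2 (11111): 5 ones → 1
Block 3 (11111): 5 ones → 1
Block 4 (11110): 4 ones → 1
Block 5 (11111): 5 ones → 1
Block 6 (00011): 2 ones → 0
Block 7 (00010): 1 one → 0
Block 8 (11011): 4 ones → 1
Block 9 (00000): 0 ones → 0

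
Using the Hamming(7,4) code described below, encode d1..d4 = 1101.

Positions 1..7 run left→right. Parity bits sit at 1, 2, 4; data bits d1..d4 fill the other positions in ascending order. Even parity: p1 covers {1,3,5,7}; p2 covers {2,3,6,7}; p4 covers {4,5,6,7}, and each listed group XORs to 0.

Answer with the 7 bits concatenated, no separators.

1010101

Place data at non-parity positions: p1 p2 1 p4 1 0 1
p1 (pos 1,3,5,7): XOR of data positions = 1⊕1⊕1 = 1
p2 (pos 2,3,6,7): XOR of data positions = 1⊕0⊕1 = 0
p4 (pos 4,5,6,7): XOR of data positions = 1⊕0⊕1 = 0
Codeword: 1010101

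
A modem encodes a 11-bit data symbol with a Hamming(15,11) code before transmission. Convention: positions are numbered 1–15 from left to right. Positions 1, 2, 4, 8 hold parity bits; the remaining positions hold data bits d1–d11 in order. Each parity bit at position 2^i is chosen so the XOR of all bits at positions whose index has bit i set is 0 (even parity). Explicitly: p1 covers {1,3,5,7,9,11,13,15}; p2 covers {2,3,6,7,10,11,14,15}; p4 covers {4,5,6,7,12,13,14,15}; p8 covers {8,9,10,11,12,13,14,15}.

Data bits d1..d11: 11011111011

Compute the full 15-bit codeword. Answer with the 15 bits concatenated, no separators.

001110101111011

Place data at non-parity positions: p1 p2 1 p4 1 0 1 p8 1 1 1 1 0 1 1
p1 (pos 1,3,5,7,9,11,13,15): XOR of data positions = 1⊕1⊕1⊕1⊕1⊕0⊕1 = 0
p2 (pos 2,3,6,7,10,11,14,15): XOR of data positions = 1⊕0⊕1⊕1⊕1⊕1⊕1 = 0
p4 (pos 4,5,6,7,12,13,14,15): XOR of data positions = 1⊕0⊕1⊕1⊕0⊕1⊕1 = 1
p8 (pos 8,9,10,11,12,13,14,15): XOR of data positions = 1⊕1⊕1⊕1⊕0⊕1⊕1 = 0
Codeword: 001110101111011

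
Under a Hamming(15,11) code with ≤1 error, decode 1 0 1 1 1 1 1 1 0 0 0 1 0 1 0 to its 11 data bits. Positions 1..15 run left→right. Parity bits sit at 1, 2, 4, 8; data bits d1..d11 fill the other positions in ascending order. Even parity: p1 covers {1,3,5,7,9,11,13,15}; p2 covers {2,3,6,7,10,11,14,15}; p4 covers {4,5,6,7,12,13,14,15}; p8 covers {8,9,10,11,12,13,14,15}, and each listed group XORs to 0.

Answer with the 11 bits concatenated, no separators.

s1 (pos 1,3,5,7,9,11,13,15): 1⊕1⊕1⊕1⊕0⊕0⊕0⊕0 = 0
s2 (pos 2,3,6,7,10,11,14,15): 0⊕1⊕1⊕1⊕0⊕0⊕1⊕0 = 0
s4 (pos 4,5,6,7,12,13,14,15): 1⊕1⊕1⊕1⊕1⊕0⊕1⊕0 = 0
s8 (pos 8,9,10,11,12,13,14,15): 1⊕0⊕0⊕0⊕1⊕0⊕1⊕0 = 1
Syndrome s8…s1 = 1000 → error at position 8.
Flip position 8: 101111110001010 → 101111100001010
Read data bits from positions 3,5,6,7,9,10,11,12,13,14,15: 11110001010

11110001010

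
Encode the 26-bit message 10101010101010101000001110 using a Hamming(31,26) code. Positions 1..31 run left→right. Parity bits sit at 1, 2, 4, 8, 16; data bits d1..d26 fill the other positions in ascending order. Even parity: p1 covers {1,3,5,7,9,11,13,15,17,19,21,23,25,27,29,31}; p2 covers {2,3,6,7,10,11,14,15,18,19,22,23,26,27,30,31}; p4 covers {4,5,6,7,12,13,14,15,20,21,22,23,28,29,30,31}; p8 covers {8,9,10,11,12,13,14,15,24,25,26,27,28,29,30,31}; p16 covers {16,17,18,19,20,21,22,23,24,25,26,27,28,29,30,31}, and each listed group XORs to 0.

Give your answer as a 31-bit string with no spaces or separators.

Place data at non-parity positions: p1 p2 1 p4 0 1 0 p8 1 0 1 0 1 0 1 p16 0 1 0 1 0 1 0 0 0 0 0 1 1 1 0
p1 (pos 1,3,5,7,9,11,13,15,17,19,21,23,25,27,29,31): XOR of data positions = 1⊕0⊕0⊕1⊕1⊕1⊕1⊕0⊕0⊕0⊕0⊕0⊕0⊕1⊕0 = 0
p2 (pos 2,3,6,7,10,11,14,15,18,19,22,23,26,27,30,31): XOR of data positions = 1⊕1⊕0⊕0⊕1⊕0⊕1⊕1⊕0⊕1⊕0⊕0⊕0⊕1⊕0 = 1
p4 (pos 4,5,6,7,12,13,14,15,20,21,22,23,28,29,30,31): XOR of data positions = 0⊕1⊕0⊕0⊕1⊕0⊕1⊕1⊕0⊕1⊕0⊕1⊕1⊕1⊕0 = 0
p8 (pos 8,9,10,11,12,13,14,15,24,25,26,27,28,29,30,31): XOR of data positions = 1⊕0⊕1⊕0⊕1⊕0⊕1⊕0⊕0⊕0⊕0⊕1⊕1⊕1⊕0 = 1
p16 (pos 16,17,18,19,20,21,22,23,24,25,26,27,28,29,30,31): XOR of data positions = 0⊕1⊕0⊕1⊕0⊕1⊕0⊕0⊕0⊕0⊕0⊕1⊕1⊕1⊕0 = 0
Codeword: 0110010110101010010101000001110

0110010110101010010101000001110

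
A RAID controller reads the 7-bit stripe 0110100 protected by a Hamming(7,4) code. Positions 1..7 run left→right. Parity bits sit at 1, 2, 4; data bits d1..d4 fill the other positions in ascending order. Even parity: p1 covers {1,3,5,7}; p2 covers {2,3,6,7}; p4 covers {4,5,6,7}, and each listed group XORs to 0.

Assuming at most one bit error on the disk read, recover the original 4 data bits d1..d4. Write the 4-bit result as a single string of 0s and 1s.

s1 (pos 1,3,5,7): 0⊕1⊕1⊕0 = 0
s2 (pos 2,3,6,7): 1⊕1⊕0⊕0 = 0
s4 (pos 4,5,6,7): 0⊕1⊕0⊕0 = 1
Syndrome s4…s1 = 100 → error at position 4.
Flip position 4: 0110100 → 0111100
Read data bits from positions 3,5,6,7: 1100

1100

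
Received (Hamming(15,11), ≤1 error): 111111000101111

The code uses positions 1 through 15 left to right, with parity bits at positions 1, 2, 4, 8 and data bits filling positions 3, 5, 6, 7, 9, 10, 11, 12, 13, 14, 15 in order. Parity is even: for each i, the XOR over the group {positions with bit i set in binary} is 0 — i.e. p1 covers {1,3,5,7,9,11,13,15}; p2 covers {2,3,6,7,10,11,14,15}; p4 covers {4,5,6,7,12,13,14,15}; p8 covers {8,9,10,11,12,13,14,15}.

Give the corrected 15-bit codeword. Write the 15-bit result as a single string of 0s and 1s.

s1 (pos 1,3,5,7,9,11,13,15): 1⊕1⊕1⊕0⊕0⊕0⊕1⊕1 = 1
s2 (pos 2,3,6,7,10,11,14,15): 1⊕1⊕1⊕0⊕1⊕0⊕1⊕1 = 0
s4 (pos 4,5,6,7,12,13,14,15): 1⊕1⊕1⊕0⊕1⊕1⊕1⊕1 = 1
s8 (pos 8,9,10,11,12,13,14,15): 0⊕0⊕1⊕0⊕1⊕1⊕1⊕1 = 1
Syndrome s8…s1 = 1101 → error at position 13.
Flip position 13: 111111000101111 → 111111000101011

111111000101011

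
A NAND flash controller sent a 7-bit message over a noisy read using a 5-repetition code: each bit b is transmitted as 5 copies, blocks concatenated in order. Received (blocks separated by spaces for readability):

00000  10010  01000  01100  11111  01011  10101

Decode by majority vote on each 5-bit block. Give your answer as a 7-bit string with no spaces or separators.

0000111

Block 1 (00000): 0 ones → 0
Block 2 (10010): 2 ones → 0
Block 3 (01000): 1 one → 0
Block 4 (01100): 2 ones → 0
Block 5 (11111): 5 ones → 1
Block 6 (01011): 3 ones → 1
Block 7 (10101): 3 ones → 1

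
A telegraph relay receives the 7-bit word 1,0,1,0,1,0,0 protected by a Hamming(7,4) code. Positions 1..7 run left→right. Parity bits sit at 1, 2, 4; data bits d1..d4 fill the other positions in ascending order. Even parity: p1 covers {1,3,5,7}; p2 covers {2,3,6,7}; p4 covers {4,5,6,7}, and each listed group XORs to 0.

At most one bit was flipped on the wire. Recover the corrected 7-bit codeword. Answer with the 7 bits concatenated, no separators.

1010101

s1 (pos 1,3,5,7): 1⊕1⊕1⊕0 = 1
s2 (pos 2,3,6,7): 0⊕1⊕0⊕0 = 1
s4 (pos 4,5,6,7): 0⊕1⊕0⊕0 = 1
Syndrome s4…s1 = 111 → error at position 7.
Flip position 7: 1010100 → 1010101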